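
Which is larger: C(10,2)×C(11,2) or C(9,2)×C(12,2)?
C(10,2)×C(11,2)

Explanation: C(10,2)×C(11,2)=2,475, C(9,2)×C(12,2)=2,376.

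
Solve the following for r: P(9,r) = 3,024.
4
P(9,r) = 9·8·…·(9−r+1), a product of r factors. Multiplying down from 9: 9 = 9; 9·8 = 72; 9·8·7 = 504; 9·8·7·6 = 3,024 ✓ (4 factors). So r = 4.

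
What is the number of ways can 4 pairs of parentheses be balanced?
14

Solution: Using the Catalan number formula: C_n = C(2n, n) / (n+1)
C_4 = C(8, 4) / (4+1)
     = 70 / 5
     = 14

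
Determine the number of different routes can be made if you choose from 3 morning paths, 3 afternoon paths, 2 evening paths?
18

Solution: By the multiplication principle: 3 × 3 × 2 = 18.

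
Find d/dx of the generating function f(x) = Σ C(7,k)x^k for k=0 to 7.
Σ k·C(7,k)x^(k-1) for k=1 to 7

Term-by-term differentiation gives Σ k·C(7,k)x^{k-1} for k=1 to 7.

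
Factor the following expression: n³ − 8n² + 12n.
n(n − 2)(n − 6)
n³ − 8n² + 12n = n(n² − 8n + 12) = n(n − 2)(n − 6).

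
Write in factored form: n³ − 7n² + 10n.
n(n − 2)(n − 5)

Explanation: n³ − 7n² + 10n = n(n² − 7n + 10) = n(n − 2)(n − 5).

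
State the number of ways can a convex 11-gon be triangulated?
Using the Catalan number formula: C_n = C(2n, n) / (n+1)
C_9 = C(18, 9) / (9+1)
     = 48620 / 10
     = 4,862
Final answer: 4,862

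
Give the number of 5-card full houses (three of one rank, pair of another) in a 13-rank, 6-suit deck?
46,800
Triple rank: 13. Triple suits: C(6,3)=20. Pair rank: 12. Pair suits: C(6,2)=15. Total: 46,800.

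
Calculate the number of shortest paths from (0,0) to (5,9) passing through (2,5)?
735

Reasoning: To (2,5): C(7,2)=21. From there: C(7,3)=35. Total: 735.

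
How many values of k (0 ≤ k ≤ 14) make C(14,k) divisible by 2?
7

Reasoning: Checking C(14,k) mod 2 for k = 0..14: divisible at k = 1, 3, 5, 7, 9, 11, 13. That's 7 values.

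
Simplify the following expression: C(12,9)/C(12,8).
4/9

Explanation: C(n,k+1)/C(n,k) = (n−k)/(k+1). Here (12−8)/(8+1) = 4/9 = 4/9.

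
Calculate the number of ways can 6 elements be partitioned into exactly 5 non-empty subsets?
15

Explanation: This equals S(6,5), the Stirling number of the 2nd kind.
Using the Stirling recurrence: S(n,k) = k·S(n-1,k) + S(n-1,k-1)
S(6,5) = 5·S(5,5) + S(5,4)
         = 5·1 + 10
         = 5 + 10
         = 15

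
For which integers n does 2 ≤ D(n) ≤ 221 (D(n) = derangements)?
3, 4, 5

Explanation: Using D(n) = (n−1)[D(n−1) + D(n−2)] with D(1)=0, D(2)=1: D(2)=1; D(3)=2; D(4)=9; D(5)=44; D(6)=265. So valid n = 3, 4, 5.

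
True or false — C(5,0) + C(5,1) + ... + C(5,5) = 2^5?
True

Reasoning: Binomial theorem with x = y = 1: Σ C(5,i) = (1+1)^5 = 2^5 = 32. The statement holds.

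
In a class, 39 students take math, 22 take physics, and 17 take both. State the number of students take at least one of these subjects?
44

Working:
|A∪B| = |A|+|B|-|A∩B| = 39+22-17 = 44.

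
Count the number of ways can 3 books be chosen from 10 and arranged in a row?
720

P(10,3) = 10!/(10-3)! = 720.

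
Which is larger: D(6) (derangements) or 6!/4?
D(6)

Reasoning: D(6) = (6-1)·[D(5) + D(4)] = 5·[44 + 9] = 265; 6!/4 = 720/4 = 180.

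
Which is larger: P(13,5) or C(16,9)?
P(13,5)

Reasoning: P(13,5)=154,440, C(16,9)=11,440.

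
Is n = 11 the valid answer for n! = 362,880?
11! = 11·10! = 11·3,628,800 = 39,916,800, which does not equal 362,880.
Final answer: No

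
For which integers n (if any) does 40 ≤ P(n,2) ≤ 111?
7, 8, 9, 10, 11

Explanation: P(6,2)=30; P(7,2)=42; P(8,2)=56; P(9,2)=72; P(10,2)=90; P(11,2)=110; P(12,2)=132. So valid n = 7, 8, 9, 10, 11.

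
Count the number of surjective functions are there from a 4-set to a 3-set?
36
Onto functions = 3! × S(4,3)
First compute S(4,3) via recurrence:
Using the Stirling recurrence: S(n,k) = k·S(n-1,k) + S(n-1,k-1)
S(4,3) = 3·S(3,3) + S(3,2)
         = 3·1 + 3
         = 3 + 3
         = 6
Then: 6 × 6 = 36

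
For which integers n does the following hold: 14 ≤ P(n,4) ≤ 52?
4

P(3,4)=0; P(4,4)=24; P(5,4)=120. So valid n = 4.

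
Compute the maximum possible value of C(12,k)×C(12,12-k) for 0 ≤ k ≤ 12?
C(12,k)·C(12,12-k) = C(12,k)², maximised at the centre k = 6: C(12,6)² = 853,776.

Answer: 853,776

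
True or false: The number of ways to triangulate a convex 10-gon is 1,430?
True

Working:
Triangulations of a convex 10-gon are counted by the Catalan number C_8: C_8 = C(16,8)/(8+1) = 12,870/9 = 1,430.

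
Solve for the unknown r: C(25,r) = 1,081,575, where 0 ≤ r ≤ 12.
8

Solution: C(25,r) is increasing for 0 ≤ r ≤ 12. Stepping up (C(25,r+1) = C(25,r)·(25−r)/(r+1)): C(25,1) = 25, C(25,2) = 300, C(25,3) = 2,300, C(25,4) = 12,650, C(25,5) = 53,130, C(25,6) = 177,100, C(25,7) = 480,700, C(25,8) = 1,081,575 ✓. So r = 8.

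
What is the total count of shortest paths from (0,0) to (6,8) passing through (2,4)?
1,050

Working:
To (2,4): C(6,2)=15. From there: C(8,4)=70. Total: 1,050.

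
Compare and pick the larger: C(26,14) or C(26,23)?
C(26,14)

C(26,14)=9,657,700, C(26,23)=2,600.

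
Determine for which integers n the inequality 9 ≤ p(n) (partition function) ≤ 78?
6, 7, 8, 9, 10, 11, 12

Reasoning: Tabulating p(n) via p(n) = p(n−1) + p(n−2) − p(n−5) − p(n−7) + …: p(5)=7; p(6)=11; p(7)=15; p(8)=22; p(9)=30; p(10)=42; p(11)=56; p(12)=77; p(13)=101. So valid n = 6, 7, 8, 9, 10, 11, 12.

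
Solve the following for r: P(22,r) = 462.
2

Solution: P(22,r) = 22·21·…·(22−r+1), a product of r factors. Multiplying down from 22: 22 = 22; 22·21 = 462 ✓ (2 factors). So r = 2.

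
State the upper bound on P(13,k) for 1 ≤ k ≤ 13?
6,227,020,800

Working:
P(13,k) increases in k, so maximum at k = 13: 13! = 6,227,020,800.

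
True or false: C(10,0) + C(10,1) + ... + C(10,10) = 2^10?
Binomial theorem with x = y = 1: Σ C(10,i) = (1+1)^10 = 2^10 = 1,024. The statement holds.
Final answer: True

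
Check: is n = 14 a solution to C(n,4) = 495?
No

Working:
C(14,4) = 14·13·12·11/4! = 24,024/24 = 1,001, which does not equal 495.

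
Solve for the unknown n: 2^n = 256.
8

Explanation: 2^8 = 256, so n = 8.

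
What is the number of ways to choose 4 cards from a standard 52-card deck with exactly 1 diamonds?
13 diamonds and 39 non-diamonds: C(13,1) × C(39,3) = 13 × 9139 = 118,807.
Final answer: 118,807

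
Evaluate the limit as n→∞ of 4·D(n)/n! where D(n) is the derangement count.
D(n)/n! → 1/e, so 4·D(n)/n! → 4/e.

Answer: 4/e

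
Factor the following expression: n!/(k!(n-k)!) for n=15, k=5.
C(15,5) = 3,003

Reasoning: This is the binomial coefficient C(15,5) = 3,003.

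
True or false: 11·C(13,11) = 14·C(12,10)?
False

Absorption identity k·C(n,k) = n·C(n-1,k-1). LHS = 11·78 = 858; RHS = 14·66 = 924.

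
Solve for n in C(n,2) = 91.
14

C(n,2) = n(n−1)/2! is increasing in n, and n(n−1) = 2!·91 = 182 ≈ (n−0.5)^2 gives n ≈ 14.0. Check: C(12,2) = 66, C(13,2) = 78, C(14,2) = 91 ✓. So n = 14.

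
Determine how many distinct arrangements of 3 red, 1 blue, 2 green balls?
Multinomial: 6!/(3! × 1! × 2!) = 60.

Answer: 60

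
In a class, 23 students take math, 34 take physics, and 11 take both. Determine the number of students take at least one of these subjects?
46
|A∪B| = |A|+|B|-|A∩B| = 23+34-11 = 46.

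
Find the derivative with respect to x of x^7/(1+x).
(7x^6(1+x) - x^7)/(1+x)²

Solution: Quotient rule: [7x^{6}(1+x) - x^7]/(1+x)².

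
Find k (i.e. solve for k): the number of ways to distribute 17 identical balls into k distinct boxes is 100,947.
7

Solution: Stars and bars: the count is C(17+k−1, k−1), increasing in k. k=5: C(21,4) = 5,985, k=6: C(22,5) = 26,334, k=7: C(23,6) = 100,947 ✓. So k = 7.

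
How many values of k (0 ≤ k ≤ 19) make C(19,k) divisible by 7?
Checking C(19,k) mod 7 for k = 0..19: divisible at k = 6, 13. That's 2 values.

Answer: 2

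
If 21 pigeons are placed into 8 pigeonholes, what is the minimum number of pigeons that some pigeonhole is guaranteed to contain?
3

Pigeonhole: ⌈21/8⌉ = 3.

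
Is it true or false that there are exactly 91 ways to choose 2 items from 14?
C(14,2) = 91.

Answer: True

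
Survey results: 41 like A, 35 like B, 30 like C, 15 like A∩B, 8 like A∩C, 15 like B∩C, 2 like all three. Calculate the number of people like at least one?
70

Reasoning: |A∪B∪C| = 41+35+30-15-8-15+2 = 70.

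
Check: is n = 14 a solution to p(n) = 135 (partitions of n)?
Pentagonal recurrence p(n) = p(n−1) + p(n−2) − p(n−5) − p(n−7) + …: p(14) = p(13) + p(12) − p(9) − p(7) + p(2) = 101 + 77 − 30 − 15 + 2 = 135, which equals 135.

Answer: Yes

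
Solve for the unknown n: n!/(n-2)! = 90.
10
n!/(n-2)! = n×(n-1), a product of 2 consecutive integers ≈ (n−0.5)^2. 90^(1/2) + 0.5 ≈ 10.0; check n = 10: 10×9 = 90 ✓. So n = 10.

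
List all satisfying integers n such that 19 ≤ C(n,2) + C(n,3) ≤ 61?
C(4,2)+C(4,3)=10; C(5,2)+C(5,3)=20; C(6,2)+C(6,3)=35; C(7,2)+C(7,3)=56; C(8,2)+C(8,3)=84. So valid n = 5, 6, 7.

Answer: 5, 6, 7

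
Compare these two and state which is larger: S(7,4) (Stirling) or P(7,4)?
P(7,4)

Working:
S(7,4) = 4·S(6,4) + S(6,3) = 4·65 + 90 = 350; P(7,4) = 840.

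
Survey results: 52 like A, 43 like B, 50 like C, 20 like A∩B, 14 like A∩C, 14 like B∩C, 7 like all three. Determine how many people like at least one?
104

|A∪B∪C| = 52+43+50-20-14-14+7 = 104.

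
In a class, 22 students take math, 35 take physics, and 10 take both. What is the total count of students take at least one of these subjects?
|A∪B| = |A|+|B|-|A∩B| = 22+35-10 = 47.

Answer: 47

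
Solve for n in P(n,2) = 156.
13

Solution: P(n,2) = n(n−1) is increasing in n; n(n−1) ≈ (n−0.5)^2 = 156 gives n ≈ 13.0. Check: P(11,2) = 110, P(12,2) = 132, P(13,2) = 156 ✓. So n = 13.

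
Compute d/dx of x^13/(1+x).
(13x^12(1+x) - x^13)/(1+x)²

Quotient rule: [13x^{12}(1+x) - x^13]/(1+x)².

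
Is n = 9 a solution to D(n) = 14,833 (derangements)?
No

Explanation: D(9) = (9-1)·[D(8) + D(7)] = 8·[14,833 + 1,854] = 133,496, which does not equal 14,833.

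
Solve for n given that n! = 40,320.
8

Solution: n! is strictly increasing. 6! = 720, 7! = 5,040, 8! = 40,320 ✓. So n = 8.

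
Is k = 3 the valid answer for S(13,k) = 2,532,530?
No

Explanation: S(13,3) = 3·S(12,3) + S(12,2) = 3·86,526 + 2,047 = 261,625, which does not equal 2,532,530.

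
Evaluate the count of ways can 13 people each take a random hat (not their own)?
2,290,792,932

Solution: Using D(n) = (n-1)[D(n-1) + D(n-2)]:
D(13) = (13-1) × [D(12) + D(11)]
      = 12 × [176214841 + 14684570]
      = 12 × 190899411
      = 2,290,792,932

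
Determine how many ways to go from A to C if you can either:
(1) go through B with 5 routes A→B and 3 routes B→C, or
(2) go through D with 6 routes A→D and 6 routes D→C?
51
Route via B: 5×3=15. Route via D: 6×6=36. Total: 51.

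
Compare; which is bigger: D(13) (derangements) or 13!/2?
13!/2
D(13) = (13-1)·[D(12) + D(11)] = 12·[176,214,841 + 14,684,570] = 2,290,792,932; 13!/2 = 6,227,020,800/2 = 3,113,510,400.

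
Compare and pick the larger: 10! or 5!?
10!

Working:
10!=3,628,800, 5!=120. 10! > 5!.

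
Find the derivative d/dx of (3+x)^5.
5(3+x)^4

Solution: Using the power rule: d/dx (3+x)^5 = 5(3+x)^{4}.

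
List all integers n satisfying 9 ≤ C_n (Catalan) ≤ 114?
4, 5

Explanation: C_3=5; C_4=14; C_5=42; C_6=132. So valid n = 4, 5.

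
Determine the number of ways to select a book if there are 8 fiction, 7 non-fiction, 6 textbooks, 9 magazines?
30
By the addition principle: 8 + 7 + 6 + 9 = 30.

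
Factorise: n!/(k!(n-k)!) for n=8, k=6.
C(8,6) = 28

Solution: This is the binomial coefficient C(8,6) = 28.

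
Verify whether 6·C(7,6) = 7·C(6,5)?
Absorption identity k·C(n,k) = n·C(n-1,k-1). LHS = 6·7 = 42; RHS = 7·6 = 42.

Answer: True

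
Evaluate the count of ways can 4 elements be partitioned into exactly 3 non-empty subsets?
6

Working:
This equals S(4,3), the Stirling number of the 2nd kind.
Using the Stirling recurrence: S(n,k) = k·S(n-1,k) + S(n-1,k-1)
S(4,3) = 3·S(3,3) + S(3,2)
         = 3·1 + 3
         = 3 + 3
         = 6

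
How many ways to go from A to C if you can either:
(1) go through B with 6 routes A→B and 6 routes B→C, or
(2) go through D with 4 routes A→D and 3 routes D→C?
Route via B: 6×6=36. Route via D: 4×3=12. Total: 48.

Answer: 48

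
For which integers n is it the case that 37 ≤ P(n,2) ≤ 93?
7, 8, 9, 10

Solution: P(6,2)=30; P(7,2)=42; P(8,2)=56; P(9,2)=72; P(10,2)=90; P(11,2)=110. So valid n = 7, 8, 9, 10.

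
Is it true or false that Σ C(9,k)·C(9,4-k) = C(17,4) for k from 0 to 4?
False

Reasoning: Vandermonde's identity gives C(18,4) = 3,060; RHS C(17,4) = 2,380.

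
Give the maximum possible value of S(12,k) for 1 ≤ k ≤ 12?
1,379,400

Working:
Row S(12,k) for k = 1..12 (via S(n,k) = k·S(n−1,k) + S(n−1,k−1)): 1, 2,047, 86,526, 611,501, 1,379,400, 1,323,652, 627,396, 159,027, 22,275, 1,705, 66, 1. The row is unimodal; maximum at k = 5: 1,379,400.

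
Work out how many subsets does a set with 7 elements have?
128

Reasoning: Each element can be included or excluded: 2^7 = 128.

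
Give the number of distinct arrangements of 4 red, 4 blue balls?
70

Explanation: Multinomial: 8!/(4! × 4!) = 70.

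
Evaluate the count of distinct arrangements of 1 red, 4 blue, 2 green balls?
105

Explanation: Multinomial: 7!/(1! × 4! × 2!) = 105.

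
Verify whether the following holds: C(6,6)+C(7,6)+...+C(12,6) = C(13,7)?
True

Explanation: Hockey stick identity gives Σ = C(13,7) = 1,716; RHS C(13,7) = 1,716.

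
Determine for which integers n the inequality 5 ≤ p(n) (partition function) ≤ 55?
4, 5, 6, 7, 8, 9, 10
Tabulating p(n) via p(n) = p(n−1) + p(n−2) − p(n−5) − p(n−7) + …: p(3)=3; p(4)=5; p(5)=7; p(6)=11; p(7)=15; p(8)=22; p(9)=30; p(10)=42; p(11)=56. So valid n = 4, 5, 6, 7, 8, 9, 10.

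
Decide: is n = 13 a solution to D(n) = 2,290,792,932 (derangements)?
Yes

Reasoning: D(13) = (13-1)·[D(12) + D(11)] = 12·[176,214,841 + 14,684,570] = 2,290,792,932, which equals 2,290,792,932.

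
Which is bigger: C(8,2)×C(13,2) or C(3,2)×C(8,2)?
C(8,2)×C(13,2)
C(8,2)×C(13,2)=2,184, C(3,2)×C(8,2)=84.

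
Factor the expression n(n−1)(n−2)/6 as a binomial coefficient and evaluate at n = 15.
C(n,3); C(15,3) = 455

n(n−1)(n−2)/6 = n!/(3!(n−3)!) = C(n,3). At n = 15: C(15,3) = 455.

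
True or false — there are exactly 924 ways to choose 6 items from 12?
True

Working:
C(12,6) = 924.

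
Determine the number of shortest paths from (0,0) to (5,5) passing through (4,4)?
140

Reasoning: To (4,4): C(8,4)=70. From there: C(2,1)=2. Total: 140.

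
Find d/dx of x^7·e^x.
(7x^6 + x^7)e^x

Explanation: Product rule: d/dx[x^7]·e^x + x^7·d/dx[e^x] = 7x^{6}e^x + x^7e^x.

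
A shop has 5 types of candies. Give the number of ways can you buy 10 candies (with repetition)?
1,001

Solution: Stars and bars: C(10+5-1, 10) = C(14, 10) = 1,001.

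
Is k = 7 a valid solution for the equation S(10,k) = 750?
No

Reasoning: S(10,7) = 7·S(9,7) + S(9,6) = 7·462 + 2,646 = 5,880, which does not equal 750.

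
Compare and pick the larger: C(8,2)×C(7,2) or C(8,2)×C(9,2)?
C(8,2)×C(7,2)=588, C(8,2)×C(9,2)=1,008.
Final answer: C(8,2)×C(9,2)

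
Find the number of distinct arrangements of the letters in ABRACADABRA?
83,160

Explanation: Word has 11 letters (A=5, B=2, R=2, C=1, D=1). Arrangements: 11!/Π(k!) = 83,160.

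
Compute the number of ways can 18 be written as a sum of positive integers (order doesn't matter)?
385
Pentagonal recurrence p(n) = p(n−1) + p(n−2) − p(n−5) − p(n−7) + …: p(18) = p(17) + p(16) − p(13) − p(11) + p(6) + p(3) = 297 + 231 − 101 − 56 + 11 + 3 = 385.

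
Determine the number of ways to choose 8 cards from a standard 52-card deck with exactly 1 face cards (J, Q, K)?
223,722,720
12 face cards and 40 non-face cards: C(12,1) × C(40,7) = 12 × 18,643,560 = 223,722,720.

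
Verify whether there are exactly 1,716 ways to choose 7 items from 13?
True

Solution: C(13,7) = 1,716.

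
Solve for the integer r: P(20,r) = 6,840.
P(20,r) = 20·19·…·(20−r+1), a product of r factors. Multiplying down from 20: 20 = 20; 20·19 = 380; 20·19·18 = 6,840 ✓ (3 factors). So r = 3.

Answer: 3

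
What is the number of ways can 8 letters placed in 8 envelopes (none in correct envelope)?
14,833

Using D(n) = (n-1)[D(n-1) + D(n-2)]:
D(8) = (8-1) × [D(7) + D(6)]
      = 7 × [1854 + 265]
      = 7 × 2119
      = 14,833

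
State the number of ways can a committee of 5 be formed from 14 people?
2,002
C(14,5) = 14! / (5! × (14-5)!)
         = 14! / (5! × 9!)
         = 2,002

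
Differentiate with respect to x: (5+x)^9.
9(5+x)^8
Using the power rule: d/dx (5+x)^9 = 9(5+x)^{8}.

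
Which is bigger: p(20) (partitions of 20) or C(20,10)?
C(20,10)

Pentagonal recurrence p(n) = p(n−1) + p(n−2) − p(n−5) − p(n−7) + …: p(20) = p(19) + p(18) − p(15) − p(13) + p(8) + p(5) = 490 + 385 − 176 − 101 + 22 + 7 = 627; C(20,10) = 184,756.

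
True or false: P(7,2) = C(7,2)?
False

Reasoning: P(7,2) = 42 but C(7,2) = 21; they differ by a factor of 2! = 2, so the statement does not hold.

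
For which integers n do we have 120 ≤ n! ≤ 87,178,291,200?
n! is strictly increasing; 5! = 120 and 14! = 87,178,291,200, so valid n = 5, 6, 7, 8, 9, 10, 11, 12, 13, 14.
Final answer: 5, 6, 7, 8, 9, 10, 11, 12, 13, 14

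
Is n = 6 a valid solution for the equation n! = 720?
Yes

Solution: 6! = 6·5! = 6·120 = 720, which equals 720.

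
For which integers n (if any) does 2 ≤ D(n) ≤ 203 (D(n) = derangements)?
3, 4, 5

Solution: Using D(n) = (n−1)[D(n−1) + D(n−2)] with D(1)=0, D(2)=1: D(2)=1; D(3)=2; D(4)=9; D(5)=44; D(6)=265. So valid n = 3, 4, 5.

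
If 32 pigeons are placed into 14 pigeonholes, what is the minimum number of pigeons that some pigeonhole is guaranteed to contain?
Pigeonhole: ⌈32/14⌉ = 3.

Answer: 3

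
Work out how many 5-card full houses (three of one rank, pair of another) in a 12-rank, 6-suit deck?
39,600
Triple rank: 12. Triple suits: C(6,3)=20. Pair rank: 11. Pair suits: C(6,2)=15. Total: 39,600.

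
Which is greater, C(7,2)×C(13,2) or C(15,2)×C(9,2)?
C(7,2)×C(13,2)=1,638, C(15,2)×C(9,2)=3,780.

Answer: C(15,2)×C(9,2)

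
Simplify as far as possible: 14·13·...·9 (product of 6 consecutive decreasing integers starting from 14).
2,162,160

Reasoning: This is P(14,6) = 14!/(8)! = 2,162,160.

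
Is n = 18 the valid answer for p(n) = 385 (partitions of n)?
Yes

Pentagonal recurrence p(n) = p(n−1) + p(n−2) − p(n−5) − p(n−7) + …: p(18) = p(17) + p(16) − p(13) − p(11) + p(6) + p(3) = 297 + 231 − 101 − 56 + 11 + 3 = 385, which equals 385.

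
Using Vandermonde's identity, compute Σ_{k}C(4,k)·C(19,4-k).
8,855

Reasoning: = C(4+19,4) = C(23,4) = 8,855.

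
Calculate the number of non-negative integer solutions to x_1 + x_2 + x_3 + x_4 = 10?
286

Reasoning: C(10+4-1, 4-1) = 286.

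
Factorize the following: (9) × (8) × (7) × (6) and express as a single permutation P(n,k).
P(9,4) = 9!/(5)!

Explanation: Product of 4 consecutive descending integers starting at 9: P(9,4) = 9!/5! = 3,024.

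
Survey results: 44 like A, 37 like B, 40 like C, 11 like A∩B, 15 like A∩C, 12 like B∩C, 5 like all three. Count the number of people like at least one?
88

Explanation: |A∪B∪C| = 44+37+40-11-15-12+5 = 88.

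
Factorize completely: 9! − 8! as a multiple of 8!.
8 × 8! = 322,560

9! − 8! = 9·8! − 8! = (9 − 1)·8! = 8 × 8! = 322,560.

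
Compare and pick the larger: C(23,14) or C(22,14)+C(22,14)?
C(23,14)
C(23,14)=817,190; C(22,14)+C(22,14)=319,770+319,770=639,540.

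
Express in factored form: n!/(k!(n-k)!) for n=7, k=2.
C(7,2) = 21

Solution: This is the binomial coefficient C(7,2) = 21.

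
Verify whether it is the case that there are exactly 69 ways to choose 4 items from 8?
C(8,4) = 70 ≠ 69.

Answer: False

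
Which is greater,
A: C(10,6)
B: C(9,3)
A
A=C(10,6)=210, B=C(9,3)=84.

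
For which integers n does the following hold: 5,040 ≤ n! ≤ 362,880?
7, 8, 9

Working:
n! is strictly increasing; 7! = 5,040 and 9! = 362,880, so valid n = 7, 8, 9.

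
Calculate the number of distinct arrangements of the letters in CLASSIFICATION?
1,816,214,400
Word has 14 letters (C=2, L=1, A=2, S=2, I=3, F=1, T=1, O=1, N=1). Arrangements: 14!/Π(k!) = 1,816,214,400.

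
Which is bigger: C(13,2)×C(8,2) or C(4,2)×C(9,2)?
C(13,2)×C(8,2)

C(13,2)×C(8,2)=2,184, C(4,2)×C(9,2)=216.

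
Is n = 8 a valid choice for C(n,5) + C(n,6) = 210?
No

Working:
C(8,5) + C(8,6) = 56 + 28 = 84, which does not equal 210.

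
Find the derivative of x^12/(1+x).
(12x^11(1+x) - x^12)/(1+x)²

Reasoning: Quotient rule: [12x^{11}(1+x) - x^12]/(1+x)².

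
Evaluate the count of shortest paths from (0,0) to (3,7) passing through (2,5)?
63
To (2,5): C(7,2)=21. From there: C(3,1)=3. Total: 63.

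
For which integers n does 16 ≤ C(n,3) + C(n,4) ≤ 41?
6

C(5,3)+C(5,4)=15; C(6,3)+C(6,4)=35; C(7,3)+C(7,4)=70. So valid n = 6.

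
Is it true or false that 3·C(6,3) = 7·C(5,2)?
False

Solution: Absorption identity k·C(n,k) = n·C(n-1,k-1). LHS = 3·20 = 60; RHS = 7·10 = 70.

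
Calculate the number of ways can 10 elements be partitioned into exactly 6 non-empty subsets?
22,827

Reasoning: This equals S(10,6), the Stirling number of the 2nd kind.
Using the Stirling recurrence: S(n,k) = k·S(n-1,k) + S(n-1,k-1)
S(10,6) = 6·S(9,6) + S(9,5)
         = 6·2646 + 6951
         = 15876 + 6951
         = 22,827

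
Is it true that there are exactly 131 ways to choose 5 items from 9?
C(9,5) = 126 ≠ 131.

Answer: False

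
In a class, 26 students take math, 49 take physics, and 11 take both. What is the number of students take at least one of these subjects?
64

Working:
|A∪B| = |A|+|B|-|A∩B| = 26+49-11 = 64.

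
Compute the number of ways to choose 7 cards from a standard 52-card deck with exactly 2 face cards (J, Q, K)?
43,428,528

12 face cards and 40 non-face cards: C(12,2) × C(40,5) = 66 × 658,008 = 43,428,528.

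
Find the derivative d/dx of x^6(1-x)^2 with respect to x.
6x^5(1-x)^2 - 2x^6(1-x)^1

Solution: Product rule: 6x^{5}(1-x)^{2} + x^6·(-2)(1-x)^{1}.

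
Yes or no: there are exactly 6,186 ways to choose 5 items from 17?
No

C(17,5) = 6,188 ≠ 6186.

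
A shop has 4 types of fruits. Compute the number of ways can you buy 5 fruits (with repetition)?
Stars and bars: C(5+4-1, 5) = C(8, 5) = 56.
Final answer: 56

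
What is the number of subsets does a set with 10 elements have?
1,024

Explanation: Each element can be included or excluded: 2^10 = 1,024.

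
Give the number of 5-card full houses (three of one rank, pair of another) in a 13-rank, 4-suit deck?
3,744

Explanation: Triple rank: 13. Triple suits: C(4,3)=4. Pair rank: 12. Pair suits: C(4,2)=6. Total: 3,744.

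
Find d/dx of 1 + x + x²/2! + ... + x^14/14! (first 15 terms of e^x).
1 + x + x²/2! + ... + x^13/13!

Differentiating term by term gives the first 14 terms of e^x.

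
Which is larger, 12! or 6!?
12!
12!=479,001,600, 6!=720. 12! > 6!.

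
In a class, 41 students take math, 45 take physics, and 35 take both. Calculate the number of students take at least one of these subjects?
51

Explanation: |A∪B| = |A|+|B|-|A∩B| = 41+45-35 = 51.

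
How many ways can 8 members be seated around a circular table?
5,040

Explanation: Circular arrangements: (8-1)! = 5,040.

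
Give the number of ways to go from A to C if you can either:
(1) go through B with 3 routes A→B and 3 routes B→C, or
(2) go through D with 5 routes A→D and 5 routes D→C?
Route via B: 3×3=9. Route via D: 5×5=25. Total: 34.

Answer: 34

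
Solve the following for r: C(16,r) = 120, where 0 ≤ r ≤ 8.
2

Reasoning: C(16,r) is increasing for 0 ≤ r ≤ 8. Stepping up (C(16,r+1) = C(16,r)·(16−r)/(r+1)): C(16,1) = 16, C(16,2) = 120 ✓. So r = 2.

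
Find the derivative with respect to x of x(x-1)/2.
(2x - 1)/2
d/dx[(x-0)(x-1)] = (x-1) + (x-0) = 2x - 1. Dividing by 2 gives (2x - 1)/2.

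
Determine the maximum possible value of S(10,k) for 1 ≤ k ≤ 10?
Row S(10,k) for k = 1..10 (via S(n,k) = k·S(n−1,k) + S(n−1,k−1)): 1, 511, 9,330, 34,105, 42,525, 22,827, 5,880, 750, 45, 1. The row is unimodal; maximum at k = 5: 42,525.

Answer: 42,525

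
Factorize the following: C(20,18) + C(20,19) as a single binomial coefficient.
By Pascal's identity: C(20,18) + C(20,19) = C(21,19) = 210.

Answer: C(21,19)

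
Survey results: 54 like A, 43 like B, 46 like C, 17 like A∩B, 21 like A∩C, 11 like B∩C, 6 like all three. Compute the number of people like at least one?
100

|A∪B∪C| = 54+43+46-17-21-11+6 = 100.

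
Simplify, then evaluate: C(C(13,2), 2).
C(13,2) = 78, then C(78, 2) = 3,003.
Final answer: 3,003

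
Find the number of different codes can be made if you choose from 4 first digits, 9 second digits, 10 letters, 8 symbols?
By the multiplication principle: 4 × 9 × 10 × 8 = 2,880.

Answer: 2,880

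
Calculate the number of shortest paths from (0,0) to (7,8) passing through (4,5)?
2,520

Reasoning: To (4,5): C(9,4)=126. From there: C(6,3)=20. Total: 2,520.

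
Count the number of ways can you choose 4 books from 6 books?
C(6,4) = 6! / (4! × (6-4)!)
         = 6! / (4! × 2!)
         = 15
Final answer: 15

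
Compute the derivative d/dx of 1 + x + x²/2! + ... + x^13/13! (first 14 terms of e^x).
1 + x + x²/2! + ... + x^12/12!

Working:
Differentiating term by term gives the first 13 terms of e^x.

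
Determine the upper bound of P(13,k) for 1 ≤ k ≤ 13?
6,227,020,800

Working:
P(13,k) increases in k, so maximum at k = 13: 13! = 6,227,020,800.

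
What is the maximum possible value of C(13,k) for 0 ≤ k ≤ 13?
Maximum at k = 6 or k = 7: C(13,6) = 1,716.
Final answer: 1,716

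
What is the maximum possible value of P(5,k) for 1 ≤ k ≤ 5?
120
P(5,k) increases in k, so maximum at k = 5: 5! = 120.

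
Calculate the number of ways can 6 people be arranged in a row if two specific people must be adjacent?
240

Working:
Treat pair as unit: (6-1)! arrangements × 2 internal orders = 240.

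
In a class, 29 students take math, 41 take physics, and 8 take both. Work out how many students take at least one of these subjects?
62

Working:
|A∪B| = |A|+|B|-|A∩B| = 29+41-8 = 62.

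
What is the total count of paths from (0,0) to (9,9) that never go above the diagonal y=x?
Counted by the Catalan number C_9: C_9 = C(18,9)/(9+1) = 48,620/10 = 4,862.
Final answer: 4,862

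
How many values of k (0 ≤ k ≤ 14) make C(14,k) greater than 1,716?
5

Working:
Row 14 is unimodal and symmetric about k=14/2. C(14,4)=1,001 ≤ 1,716; C(14,5)=2,002 > 1,716; by symmetry C(14,k) > 1,716 for k = 5..9. That's 9 - 5 + 1 = 5 values.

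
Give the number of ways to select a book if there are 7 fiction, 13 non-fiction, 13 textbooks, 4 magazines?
37

Explanation: By the addition principle: 7 + 13 + 13 + 4 = 37.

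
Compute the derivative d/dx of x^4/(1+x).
(4x^3(1+x) - x^4)/(1+x)²

Explanation: Quotient rule: [4x^{3}(1+x) - x^4]/(1+x)².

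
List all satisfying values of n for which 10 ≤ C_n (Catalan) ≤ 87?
4, 5

Reasoning: C_3=5; C_4=14; C_5=42; C_6=132. So valid n = 4, 5.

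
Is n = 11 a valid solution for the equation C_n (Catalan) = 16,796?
No

C_11 = C(22,11)/(11+1) = 705,432/12 = 58,786, which does not equal 16,796.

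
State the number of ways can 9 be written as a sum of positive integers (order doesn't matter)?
30

Pentagonal recurrence p(n) = p(n−1) + p(n−2) − p(n−5) − p(n−7) + …: p(9) = p(8) + p(7) − p(4) − p(2) = 22 + 15 − 5 − 2 = 30.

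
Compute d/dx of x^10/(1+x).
Quotient rule: [10x^{9}(1+x) - x^10]/(1+x)².

Answer: (10x^9(1+x) - x^10)/(1+x)²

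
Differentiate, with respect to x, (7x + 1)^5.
35(7x + 1)^4
Chain rule: 5(7x+1)^{4} × 7 = 35(7x+1)^{4}.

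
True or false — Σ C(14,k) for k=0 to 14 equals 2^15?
Binomial theorem: Σ C(14,k) = (1+1)^14 = 2^14 = 16,384; RHS 2^15 = 32,768.

Answer: False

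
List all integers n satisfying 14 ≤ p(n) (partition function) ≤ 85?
7, 8, 9, 10, 11, 12
Tabulating p(n) via p(n) = p(n−1) + p(n−2) − p(n−5) − p(n−7) + …: p(6)=11; p(7)=15; p(8)=22; p(9)=30; p(10)=42; p(11)=56; p(12)=77; p(13)=101. So valid n = 7, 8, 9, 10, 11, 12.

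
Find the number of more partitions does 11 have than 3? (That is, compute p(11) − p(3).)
Pentagonal recurrence p(n) = p(n−1) + p(n−2) − p(n−5) − p(n−7) + …: p(11) = p(10) + p(9) − p(6) − p(4) = 42 + 30 − 11 − 5 = 56.
p(3) = p(2) + p(1) = 2 + 1 = 3.
Difference = 56 − 3 = 53.
Final answer: 53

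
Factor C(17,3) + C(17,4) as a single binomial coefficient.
C(18,4)
By Pascal's identity: C(17,3) + C(17,4) = C(18,4) = 3,060.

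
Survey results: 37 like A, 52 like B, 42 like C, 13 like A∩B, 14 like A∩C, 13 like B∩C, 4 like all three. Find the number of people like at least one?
95

Reasoning: |A∪B∪C| = 37+52+42-13-14-13+4 = 95.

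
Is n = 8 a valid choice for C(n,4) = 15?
C(8,4) = 8·7·6·5/4! = 1,680/24 = 70, which does not equal 15.

Answer: No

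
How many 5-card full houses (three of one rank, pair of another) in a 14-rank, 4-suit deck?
4,368

Working:
Triple rank: 14. Triple suits: C(4,3)=4. Pair rank: 13. Pair suits: C(4,2)=6. Total: 4,368.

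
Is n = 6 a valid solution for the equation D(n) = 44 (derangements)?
D(6) = (6-1)·[D(5) + D(4)] = 5·[44 + 9] = 265, which does not equal 44.
Final answer: No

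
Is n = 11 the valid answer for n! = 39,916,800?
Yes

Solution: 11! = 11·10! = 11·3,628,800 = 39,916,800, which equals 39,916,800.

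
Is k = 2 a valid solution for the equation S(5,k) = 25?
S(5,2) = 2·S(4,2) + S(4,1) = 2·7 + 1 = 15, which does not equal 25.

Answer: No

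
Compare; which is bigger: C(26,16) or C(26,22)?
C(26,16)

C(26,16)=5,311,735, C(26,22)=14,950.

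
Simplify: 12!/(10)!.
This equals 12×11 = 132.

Answer: 132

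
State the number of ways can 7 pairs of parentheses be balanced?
429

Explanation: Using the Catalan number formula: C_n = C(2n, n) / (n+1)
C_7 = C(14, 7) / (7+1)
     = 3432 / 8
     = 429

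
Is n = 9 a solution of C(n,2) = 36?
C(9,2) = 9·8/2! = 72/2 = 36, which equals 36.

Answer: Yes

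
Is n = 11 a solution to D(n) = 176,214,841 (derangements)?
No

Explanation: D(11) = (11-1)·[D(10) + D(9)] = 10·[1,334,961 + 133,496] = 14,684,570, which does not equal 176,214,841.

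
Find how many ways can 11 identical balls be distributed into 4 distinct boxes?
364

Solution: C(11+4-1, 4-1) = C(14, 3) = 364.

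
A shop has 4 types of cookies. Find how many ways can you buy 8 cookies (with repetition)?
165

Working:
Stars and bars: C(8+4-1, 8) = C(11, 8) = 165.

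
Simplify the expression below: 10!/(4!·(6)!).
210

Working:
This is C(10,4) = 210.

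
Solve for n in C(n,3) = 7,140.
C(n,3) = n(n−1)(n−2)/3! is increasing in n, and n(n−1)(n−2) = 3!·7,140 = 42,840 ≈ (n−1)^3 gives n ≈ 36.0. Check: C(34,3) = 5,984, C(35,3) = 6,545, C(36,3) = 7,140 ✓. So n = 36.

Answer: 36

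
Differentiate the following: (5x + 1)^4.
20(5x + 1)^3

Explanation: Chain rule: 4(5x+1)^{3} × 5 = 20(5x+1)^{3}.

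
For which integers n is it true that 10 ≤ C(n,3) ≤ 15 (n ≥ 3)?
5

Explanation: C(4,3)=4; C(5,3)=10; C(6,3)=20. So valid n = 5.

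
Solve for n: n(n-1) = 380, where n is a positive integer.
20

n² − n − 380 = 0, so n = (1 ± √(1 + 4·380))/2 = (1 ± √1,521)/2 = (1 ± 39)/2, i.e. n = 20 or n = -19. Taking the positive root, n = 20 (check: 20×19 = 380).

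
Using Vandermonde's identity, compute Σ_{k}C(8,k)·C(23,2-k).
465
= C(8+23,2) = C(31,2) = 465.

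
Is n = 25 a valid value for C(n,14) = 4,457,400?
Yes

Solution: C(25,14) = 25·24·23·22·21·20·19·18·17·16·15·14·13·12/14! = 388,588,515,194,880,000/87,178,291,200 = 4,457,400, which equals 4,457,400.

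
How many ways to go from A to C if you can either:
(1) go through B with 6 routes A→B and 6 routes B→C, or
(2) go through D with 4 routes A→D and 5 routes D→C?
56
Route via B: 6×6=36. Route via D: 4×5=20. Total: 56.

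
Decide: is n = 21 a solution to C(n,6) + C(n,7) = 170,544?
Yes

Explanation: C(21,6) + C(21,7) = 54,264 + 116,280 = 170,544, which equals 170,544.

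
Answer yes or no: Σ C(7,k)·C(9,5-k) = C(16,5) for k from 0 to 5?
Vandermonde's identity gives C(16,5) = 4,368; RHS C(16,5) = 4,368.

Answer: Yes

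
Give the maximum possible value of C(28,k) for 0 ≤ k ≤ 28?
40,116,600

Reasoning: Maximum at k = 14: C(28,14) = 40,116,600.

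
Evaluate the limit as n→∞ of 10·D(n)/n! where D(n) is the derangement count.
10/e

Working:
D(n)/n! → 1/e, so 10·D(n)/n! → 10/e.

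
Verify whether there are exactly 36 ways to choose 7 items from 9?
True

C(9,7) = 36.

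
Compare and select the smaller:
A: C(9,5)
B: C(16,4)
A=C(9,5)=126, B=C(16,4)=1,820.

Answer: A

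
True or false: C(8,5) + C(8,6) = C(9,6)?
True

Solution: Pascal's identity C(n,k) + C(n,k+1) = C(n+1,k+1): 56 + 28 = 84 = C(9,6).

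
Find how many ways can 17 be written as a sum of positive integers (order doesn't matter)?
297

Reasoning: Pentagonal recurrence p(n) = p(n−1) + p(n−2) − p(n−5) − p(n−7) + …: p(17) = p(16) + p(15) − p(12) − p(10) + p(5) + p(2) = 231 + 176 − 77 − 42 + 7 + 2 = 297.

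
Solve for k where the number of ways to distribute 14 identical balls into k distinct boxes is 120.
Stars and bars: the count is C(14+k−1, k−1), increasing in k. k=2: C(15,1) = 15, k=3: C(16,2) = 120 ✓. So k = 3.

Answer: 3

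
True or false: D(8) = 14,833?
True
Derangements of 8 elements: D(8) = (8-1)·[D(7) + D(6)] = 7·[1,854 + 265] = 14,833.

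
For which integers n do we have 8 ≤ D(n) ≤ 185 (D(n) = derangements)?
4, 5

Using D(n) = (n−1)[D(n−1) + D(n−2)] with D(1)=0, D(2)=1: D(3)=2; D(4)=9; D(5)=44; D(6)=265. So valid n = 4, 5.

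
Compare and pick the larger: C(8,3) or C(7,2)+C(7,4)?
Equal
C(8,3)=56; C(7,2)+C(7,4)=21+35=56.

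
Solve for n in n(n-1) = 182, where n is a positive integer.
14

Reasoning: n² − n − 182 = 0, so n = (1 ± √(1 + 4·182))/2 = (1 ± √729)/2 = (1 ± 27)/2, i.e. n = 14 or n = -13. Taking the positive root, n = 14 (check: 14×13 = 182).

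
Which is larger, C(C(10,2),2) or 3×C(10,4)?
C(C(10,2),2)

Solution: C(C(10,2),2)=990, 3×C(10,4)=630.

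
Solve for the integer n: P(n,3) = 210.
7

Solution: P(n,3) = n(n−1)(n−2) is increasing in n; n(n−1)(n−2) ≈ (n−1)^3 = 210 gives n ≈ 6.9. Check: P(5,3) = 60, P(6,3) = 120, P(7,3) = 210 ✓. So n = 7.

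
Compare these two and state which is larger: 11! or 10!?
11!

Explanation: 11!=39,916,800, 10!=3,628,800. 11! > 10!.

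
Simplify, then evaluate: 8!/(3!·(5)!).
56

Solution: This is C(8,3) = 56.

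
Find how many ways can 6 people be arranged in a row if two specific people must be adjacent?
Treat pair as unit: (6-1)! arrangements × 2 internal orders = 240.
Final answer: 240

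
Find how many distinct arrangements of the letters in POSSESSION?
75,600

Working:
Word has 10 letters (P=1, O=2, S=4, E=1, I=1, N=1). Arrangements: 10!/Π(k!) = 75,600.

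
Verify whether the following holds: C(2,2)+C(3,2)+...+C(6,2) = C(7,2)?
False

Hockey stick identity gives Σ = C(7,3) = 35; RHS C(7,2) = 21.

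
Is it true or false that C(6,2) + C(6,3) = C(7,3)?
True

Solution: Pascal's identity: LHS = 15 + 20 = 35; RHS = C(7,3) = 35. Both sides agree, so the statement holds.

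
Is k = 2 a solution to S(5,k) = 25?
No

Explanation: S(5,2) = 2·S(4,2) + S(4,1) = 2·7 + 1 = 15, which does not equal 25.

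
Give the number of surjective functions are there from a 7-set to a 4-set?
8,400

Reasoning: Onto functions = 4! × S(7,4)
First compute S(7,4) via recurrence:
Using the Stirling recurrence: S(n,k) = k·S(n-1,k) + S(n-1,k-1)
S(7,4) = 4·S(6,4) + S(6,3)
         = 4·65 + 90
         = 260 + 90
         = 350
Then: 24 × 350 = 8,400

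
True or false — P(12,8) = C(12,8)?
P(12,8) = 19,958,400 but C(12,8) = 495; they differ by a factor of 8! = 40320, so the statement does not hold.
Final answer: False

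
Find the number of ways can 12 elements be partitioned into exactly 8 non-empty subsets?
This equals S(12,8), the Stirling number of the 2nd kind.
Using the Stirling recurrence: S(n,k) = k·S(n-1,k) + S(n-1,k-1)
S(12,8) = 8·S(11,8) + S(11,7)
         = 8·11880 + 63987
         = 95040 + 63987
         = 159,027

Answer: 159,027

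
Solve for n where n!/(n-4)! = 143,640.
21

Explanation: n!/(n-4)! = n×(n-1)×(n-2)×(n-3), a product of 4 consecutive integers ≈ (n−1.5)^4. 143,640^(1/4) + 1.5 ≈ 21.0; check n = 21: 21×20×19×18 = 143,640 ✓. So n = 21.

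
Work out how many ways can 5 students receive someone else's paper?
Using D(n) = (n-1)[D(n-1) + D(n-2)]:
D(5) = (5-1) × [D(4) + D(3)]
      = 4 × [9 + 2]
      = 4 × 11
      = 44

Answer: 44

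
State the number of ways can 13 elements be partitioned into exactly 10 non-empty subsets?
39,325

Solution: This equals S(13,10), the Stirling number of the 2nd kind.
Using the Stirling recurrence: S(n,k) = k·S(n-1,k) + S(n-1,k-1)
S(13,10) = 10·S(12,10) + S(12,9)
         = 10·1705 + 22275
         = 17050 + 22275
         = 39,325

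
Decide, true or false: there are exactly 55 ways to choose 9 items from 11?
C(11,9) = 55.

Answer: True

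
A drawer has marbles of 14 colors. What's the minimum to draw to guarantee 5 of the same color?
57

Reasoning: Worst case: 4 of each = 56. One more: 57.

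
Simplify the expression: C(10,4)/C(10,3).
7/4

Solution: C(n,k+1)/C(n,k) = (n−k)/(k+1). Here (10−3)/(3+1) = 7/4 = 7/4.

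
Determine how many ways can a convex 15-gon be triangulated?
742,900

Solution: Using the Catalan number formula: C_n = C(2n, n) / (n+1)
C_13 = C(26, 13) / (13+1)
     = 10400600 / 14
     = 742,900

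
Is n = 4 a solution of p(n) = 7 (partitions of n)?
No
Pentagonal recurrence p(n) = p(n−1) + p(n−2) − p(n−5) − p(n−7) + …: p(4) = p(3) + p(2) = 3 + 2 = 5, which does not equal 7.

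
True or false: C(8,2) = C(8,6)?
True

Working:
C(8,2) = C(8,8-2) by the symmetry property; both equal 28.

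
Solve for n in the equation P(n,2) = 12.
P(n,2) = n(n−1) is increasing in n; n(n−1) ≈ (n−0.5)^2 = 12 gives n ≈ 4.0. Check: P(2,2) = 2, P(3,2) = 6, P(4,2) = 12 ✓. So n = 4.

Answer: 4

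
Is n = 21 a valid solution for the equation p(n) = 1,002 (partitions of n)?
No
Pentagonal recurrence p(n) = p(n−1) + p(n−2) − p(n−5) − p(n−7) + …: p(21) = p(20) + p(19) − p(16) − p(14) + p(9) + p(6) = 627 + 490 − 231 − 135 + 30 + 11 = 792, which does not equal 1,002.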